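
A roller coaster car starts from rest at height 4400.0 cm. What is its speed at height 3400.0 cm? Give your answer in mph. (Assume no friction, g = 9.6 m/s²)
mgh₁ = ½mv₂² + mgh₂ → v₂ = √(2g(h₁−h₂)) = √(2×9.6×(44−34)) = 13.86 m/s = 31.0 mph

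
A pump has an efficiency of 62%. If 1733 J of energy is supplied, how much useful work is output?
W_out = η × W_in = 0.62 × 1733 = 1074.5 J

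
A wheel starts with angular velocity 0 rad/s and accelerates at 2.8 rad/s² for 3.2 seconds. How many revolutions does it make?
θ = ω₀t + ½αt² = 0×3.2 + ½×2.8×3.2² = 14.34 rad
Revolutions = θ/(2π) = 14.34/(2π) = 2.28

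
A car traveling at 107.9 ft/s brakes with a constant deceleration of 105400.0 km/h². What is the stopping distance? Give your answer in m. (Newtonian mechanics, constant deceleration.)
d = v₀² / (2a) (with unit conversion) = 66.5 m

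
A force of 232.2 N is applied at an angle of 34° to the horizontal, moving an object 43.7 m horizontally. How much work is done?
W = Fd cosθ = 232.2×43.7×cos(34°) = 8412.4 J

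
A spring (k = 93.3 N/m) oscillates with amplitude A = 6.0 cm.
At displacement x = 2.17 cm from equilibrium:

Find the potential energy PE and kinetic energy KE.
E_total = ½kA² = ½×93.3×(0.06)² = 0.1679 J
PE = ½kx² = ½×93.3×(0.0217)² = 0.02197 J
KE = E_total − PE = 0.146 J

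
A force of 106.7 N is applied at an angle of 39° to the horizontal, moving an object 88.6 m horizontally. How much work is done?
W = Fd cosθ = 106.7×88.6×cos(39°) = 7346.8 J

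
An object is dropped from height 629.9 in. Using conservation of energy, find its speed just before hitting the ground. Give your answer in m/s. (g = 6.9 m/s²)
mgh = ½mv² → v = √(2gh) = √(2×6.9×16) = 14.86 m/s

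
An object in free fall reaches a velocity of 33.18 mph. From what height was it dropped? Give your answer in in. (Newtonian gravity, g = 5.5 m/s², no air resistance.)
h = v²/(2g) (with unit conversion) = 787.4 in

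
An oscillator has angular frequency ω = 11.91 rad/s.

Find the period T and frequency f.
T = 2π/ω = 2π/11.91 = 0.5276 s; f = ω/2π = 1.896 Hz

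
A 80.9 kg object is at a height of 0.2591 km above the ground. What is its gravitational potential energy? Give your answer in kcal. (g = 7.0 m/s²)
PE = mgh = 80.9 kg × 7.0 m/s² × 259.1 m = 1.467e+05 J = 35.07 kcal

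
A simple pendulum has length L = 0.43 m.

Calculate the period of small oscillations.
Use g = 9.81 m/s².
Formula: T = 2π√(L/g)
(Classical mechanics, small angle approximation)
T = 2π√(L/g) = 2π√(0.43/9.81) = 1.315 s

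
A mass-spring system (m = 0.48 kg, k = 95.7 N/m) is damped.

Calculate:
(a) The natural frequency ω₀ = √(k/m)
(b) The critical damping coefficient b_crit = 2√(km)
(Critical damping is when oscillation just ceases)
ω₀ = √(k/m) = √(95.7/0.48) = 14.12 rad/s
b_crit = 2√(km) = 2√(95.7×0.48) = 13.56 kg/s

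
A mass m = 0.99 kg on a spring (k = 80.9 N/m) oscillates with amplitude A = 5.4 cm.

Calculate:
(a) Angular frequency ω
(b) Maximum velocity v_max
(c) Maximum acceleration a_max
ω = √(k/m) = √(80.9/0.99) = 9.04 rad/s
v_max = ωA = 9.04×0.054 = 0.4881 m/s
a_max = ω²A = 9.04²×0.054 = 4.413 m/s²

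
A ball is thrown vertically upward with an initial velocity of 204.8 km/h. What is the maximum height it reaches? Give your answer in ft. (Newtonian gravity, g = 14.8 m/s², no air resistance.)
h_max = v₀²/(2g) (with unit conversion) = 358.7 ft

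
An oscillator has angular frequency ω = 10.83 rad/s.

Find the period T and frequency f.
T = 2π/ω = 2π/10.83 = 0.5802 s; f = ω/2π = 1.724 Hz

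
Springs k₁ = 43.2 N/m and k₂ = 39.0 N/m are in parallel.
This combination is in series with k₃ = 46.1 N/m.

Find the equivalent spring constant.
k₁₂ = k₁ + k₂ = 82.2 N/m (parallel)
1/k_eq = 1/k₁₂ + 1/k₃ → k_eq = 29.54 N/m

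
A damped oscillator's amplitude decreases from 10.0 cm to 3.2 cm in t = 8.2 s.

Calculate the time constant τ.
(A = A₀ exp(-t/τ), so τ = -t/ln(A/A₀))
A/A₀ = 3.2/10.0 = 0.32; ln(A/A₀) = -1.139
τ = −t/ln(A/A₀) = −8.2/-1.139 = 7.197 s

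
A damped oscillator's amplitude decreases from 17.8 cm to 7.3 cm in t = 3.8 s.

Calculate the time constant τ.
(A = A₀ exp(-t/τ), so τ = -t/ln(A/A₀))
A/A₀ = 7.3/17.8 = 0.4101; ln(A/A₀) = -0.8913
τ = −t/ln(A/A₀) = −3.8/-0.8913 = 4.263 s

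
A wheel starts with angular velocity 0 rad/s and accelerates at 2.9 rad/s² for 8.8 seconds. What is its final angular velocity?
ω = ω₀ + αt = 0 + 2.9 × 8.8 = 25.52 rad/s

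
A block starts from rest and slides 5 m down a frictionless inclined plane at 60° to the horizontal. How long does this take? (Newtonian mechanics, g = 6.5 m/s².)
a = g sin(θ) = 6.5 × sin(60°) = 5.63 m/s²
t = √(2d/a) = √(2 × 5 / 5.63) = 1.33 s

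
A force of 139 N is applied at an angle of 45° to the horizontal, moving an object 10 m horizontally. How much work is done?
W = Fd cosθ = 139×10×cos(45°) = 982.88 J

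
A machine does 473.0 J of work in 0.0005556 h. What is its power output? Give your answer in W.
P = W/t = 473 J / 2 s = 236.5 W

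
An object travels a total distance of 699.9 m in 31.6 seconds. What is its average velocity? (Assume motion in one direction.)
v_avg = Δd / Δt = 699.9 / 31.6 = 22.15 m/s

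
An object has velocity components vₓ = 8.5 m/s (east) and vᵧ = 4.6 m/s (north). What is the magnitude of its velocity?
|v| = √(vₓ² + vᵧ²) = √(8.5² + 4.6²) = √(93.41) = 9.66 m/s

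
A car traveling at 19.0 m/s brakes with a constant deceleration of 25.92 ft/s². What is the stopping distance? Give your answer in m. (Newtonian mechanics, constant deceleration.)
d = v₀² / (2a) (with unit conversion) = 22.85 m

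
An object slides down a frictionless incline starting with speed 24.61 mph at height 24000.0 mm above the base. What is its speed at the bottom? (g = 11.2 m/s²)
½mv₀² + mgh = ½mv² → v = √(v₀² + 2gh) = √(11² + 2×11.2×24) = 25.66 m/s = 57.41 mph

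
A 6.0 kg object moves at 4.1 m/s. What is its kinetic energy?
KE = ½mv² = ½×6.0×4.1² = 50.43 J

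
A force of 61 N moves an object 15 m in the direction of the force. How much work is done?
W = Fd = 61×15 = 915.0 J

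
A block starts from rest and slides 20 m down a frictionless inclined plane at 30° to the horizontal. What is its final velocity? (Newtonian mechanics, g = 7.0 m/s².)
a = g sin(θ) = 7.0 × sin(30°) = 3.5 m/s²
v = √(2ad) = √(2 × 3.5 × 20) = 11.83 m/s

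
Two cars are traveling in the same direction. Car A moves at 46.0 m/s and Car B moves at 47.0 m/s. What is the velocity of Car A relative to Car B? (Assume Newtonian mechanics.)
v_rel = v_A - v_B = 46.0 - 47.0 = -1.0 m/s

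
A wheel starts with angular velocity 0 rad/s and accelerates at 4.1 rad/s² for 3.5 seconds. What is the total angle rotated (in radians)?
θ = ω₀t + ½αt² = 0×3.5 + ½×4.1×3.5² = 25.11 rad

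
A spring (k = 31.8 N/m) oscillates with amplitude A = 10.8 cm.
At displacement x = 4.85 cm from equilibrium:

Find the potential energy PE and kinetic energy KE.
E_total = ½kA² = ½×31.8×(0.108)² = 0.1855 J
PE = ½kx² = ½×31.8×(0.0485)² = 0.0374 J
KE = E_total − PE = 0.1481 J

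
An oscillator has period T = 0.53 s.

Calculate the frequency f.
f = 1/T = 1/0.53 = 1.887 Hz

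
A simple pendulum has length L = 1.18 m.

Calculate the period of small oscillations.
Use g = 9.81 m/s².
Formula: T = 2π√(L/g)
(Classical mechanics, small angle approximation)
T = 2π√(L/g) = 2π√(1.18/9.81) = 2.179 s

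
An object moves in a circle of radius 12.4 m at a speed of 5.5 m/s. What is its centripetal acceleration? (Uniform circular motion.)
a_c = v²/r = 5.5²/12.4 = 30.25/12.4 = 2.44 m/s²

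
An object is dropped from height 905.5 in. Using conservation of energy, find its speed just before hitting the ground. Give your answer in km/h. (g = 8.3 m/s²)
mgh = ½mv² → v = √(2gh) = √(2×8.3×23) = 19.54 m/s = 70.34 km/h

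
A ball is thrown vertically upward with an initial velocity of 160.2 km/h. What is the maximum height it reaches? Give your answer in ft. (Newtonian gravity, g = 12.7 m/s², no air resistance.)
h_max = v₀²/(2g) (with unit conversion) = 255.8 ft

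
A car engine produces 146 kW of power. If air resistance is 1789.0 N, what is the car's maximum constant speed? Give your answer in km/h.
P = Fv → v = P/F = 146000 W / 1789 N = 81.61 m/s = 293.8 km/h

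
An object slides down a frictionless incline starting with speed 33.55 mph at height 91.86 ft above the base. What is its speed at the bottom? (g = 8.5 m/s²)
½mv₀² + mgh = ½mv² → v = √(v₀² + 2gh) = √(15² + 2×8.5×28) = 26.48 m/s = 59.22 mph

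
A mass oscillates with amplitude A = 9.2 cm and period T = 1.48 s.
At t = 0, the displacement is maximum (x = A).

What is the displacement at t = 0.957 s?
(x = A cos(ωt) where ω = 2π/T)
ω = 2π/T = 2π/1.48 = 4.245 rad/s
x = A cos(ωt) = 9.2×cos(4.245×0.957) = -5.564 cm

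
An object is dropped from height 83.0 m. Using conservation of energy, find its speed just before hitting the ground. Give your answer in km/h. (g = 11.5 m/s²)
mgh = ½mv² → v = √(2gh) = √(2×11.5×83) = 43.69 m/s = 157.3 km/h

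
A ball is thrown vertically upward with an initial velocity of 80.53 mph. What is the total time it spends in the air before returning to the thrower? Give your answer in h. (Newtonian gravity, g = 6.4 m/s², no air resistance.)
t_total = 2v₀/g (with unit conversion) = 0.003125 h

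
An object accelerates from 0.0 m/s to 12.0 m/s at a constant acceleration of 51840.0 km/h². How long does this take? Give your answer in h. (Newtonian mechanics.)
t = (v - v₀)/a (with unit conversion) = 0.0008333 h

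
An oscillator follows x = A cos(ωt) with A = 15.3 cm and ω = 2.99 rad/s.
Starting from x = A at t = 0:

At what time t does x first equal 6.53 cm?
cos(ωt) = x/A = 6.53/15.3 = 0.4268
ωt = arccos(0.4268) = 1.13 rad
t = 1.13/2.99 = 0.3779 s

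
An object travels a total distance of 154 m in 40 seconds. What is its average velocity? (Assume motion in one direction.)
v_avg = Δd / Δt = 154 / 40 = 3.85 m/s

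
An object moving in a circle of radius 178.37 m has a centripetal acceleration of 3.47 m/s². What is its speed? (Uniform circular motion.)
v = √(a_c × r) = √(3.47 × 178.37) = 24.88 m/s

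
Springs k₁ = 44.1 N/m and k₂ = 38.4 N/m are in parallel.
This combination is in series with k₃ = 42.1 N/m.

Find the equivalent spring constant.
k₁₂ = k₁ + k₂ = 82.5 N/m (parallel)
1/k_eq = 1/k₁₂ + 1/k₃ → k_eq = 27.88 N/m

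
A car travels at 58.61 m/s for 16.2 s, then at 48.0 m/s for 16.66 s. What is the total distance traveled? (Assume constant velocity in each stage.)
d₁ = v₁t₁ = 58.61 × 16.2 = 949.482 m
d₂ = v₂t₂ = 48.0 × 16.66 = 799.68 m
d_total = 949.482 + 799.68 = 1749.16 m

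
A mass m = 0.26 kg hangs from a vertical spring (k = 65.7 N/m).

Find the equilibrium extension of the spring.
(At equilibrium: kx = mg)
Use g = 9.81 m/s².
x_eq = mg/k = 0.26×9.81/65.7 = 0.03882 m = 3.882 cm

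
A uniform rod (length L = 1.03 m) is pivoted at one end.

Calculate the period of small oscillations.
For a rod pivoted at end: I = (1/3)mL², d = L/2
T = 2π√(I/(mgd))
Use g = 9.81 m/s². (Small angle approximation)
I/m = (1/3)L² = 0.3536 m²; d = L/2 = 0.515 m
T = 2π√(I/(mgd)) = 2π√(0.3536/(9.81×0.515)) = 1.662 s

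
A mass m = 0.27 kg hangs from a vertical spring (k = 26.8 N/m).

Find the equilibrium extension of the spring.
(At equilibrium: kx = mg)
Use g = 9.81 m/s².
x_eq = mg/k = 0.27×9.81/26.8 = 0.09883 m = 9.883 cm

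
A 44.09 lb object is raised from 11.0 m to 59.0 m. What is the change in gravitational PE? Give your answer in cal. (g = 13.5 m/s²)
ΔPE = mg(h₂ − h₁) = 20 kg × 13.5 m/s² × (59 − 11) m = 1.296e+04 J = 3097.0 cal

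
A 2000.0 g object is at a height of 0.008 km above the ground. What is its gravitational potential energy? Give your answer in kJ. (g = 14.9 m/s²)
PE = mgh = 2 kg × 14.9 m/s² × 8 m = 238.4 J = 0.2384 kJ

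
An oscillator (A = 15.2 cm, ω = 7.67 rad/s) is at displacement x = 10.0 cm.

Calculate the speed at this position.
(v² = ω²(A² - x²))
v = ω√(A² − x²) = 7.67×√(0.152² − 0.1²) = 0.878 m/s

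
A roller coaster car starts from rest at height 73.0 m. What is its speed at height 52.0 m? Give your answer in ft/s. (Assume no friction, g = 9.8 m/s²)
mgh₁ = ½mv₂² + mgh₂ → v₂ = √(2g(h₁−h₂)) = √(2×9.8×(73−52)) = 20.29 m/s = 66.56 ft/s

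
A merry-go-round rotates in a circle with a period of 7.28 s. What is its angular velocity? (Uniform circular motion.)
ω = 2π/T = 2π/7.28 = 0.8631 rad/s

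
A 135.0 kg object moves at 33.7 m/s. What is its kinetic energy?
KE = ½mv² = ½×135.0×33.7² = 76659.08 J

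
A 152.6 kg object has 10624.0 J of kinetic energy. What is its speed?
KE = ½mv² → v = √(2KE/m) = √(2×10624.0/152.6) = 11.8 m/s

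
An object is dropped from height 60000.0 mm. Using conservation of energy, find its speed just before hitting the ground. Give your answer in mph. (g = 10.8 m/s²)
mgh = ½mv² → v = √(2gh) = √(2×10.8×60) = 36 m/s = 80.53 mph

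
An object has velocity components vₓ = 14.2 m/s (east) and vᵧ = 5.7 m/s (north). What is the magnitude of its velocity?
|v| = √(vₓ² + vᵧ²) = √(14.2² + 5.7²) = √(234.13) = 15.3 m/s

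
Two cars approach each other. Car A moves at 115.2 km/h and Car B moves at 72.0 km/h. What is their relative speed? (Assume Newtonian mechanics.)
v_rel = v_A + v_B = 115.2 + 72.0 = 187.2 km/h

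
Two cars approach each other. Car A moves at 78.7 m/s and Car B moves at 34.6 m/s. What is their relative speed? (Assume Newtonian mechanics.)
v_rel = v_A + v_B = 78.7 + 34.6 = 113.3 m/s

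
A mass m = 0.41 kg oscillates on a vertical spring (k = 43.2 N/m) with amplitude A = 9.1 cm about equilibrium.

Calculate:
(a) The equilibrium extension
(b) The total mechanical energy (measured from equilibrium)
x_eq = mg/k = 0.41×9.81/43.2 = 0.0931 m = 9.31 cm
E = ½kA² = ½×43.2×(0.091)² = 0.1789 J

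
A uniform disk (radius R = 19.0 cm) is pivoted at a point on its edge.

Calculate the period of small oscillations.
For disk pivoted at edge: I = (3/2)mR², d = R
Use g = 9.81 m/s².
I/m = (3/2)R² = 0.05415 m²; d = R = 0.19 m
T = 2π√((3/2)R²/(gR)) = 2π√(3R/(2g)) = 1.071 s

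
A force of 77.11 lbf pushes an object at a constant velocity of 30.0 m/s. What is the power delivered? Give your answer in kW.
P = Fv = 343 N × 30 m/s = 1.029e+04 W = 10.29 kW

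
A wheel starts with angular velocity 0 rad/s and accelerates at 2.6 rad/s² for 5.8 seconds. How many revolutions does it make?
θ = ω₀t + ½αt² = 0×5.8 + ½×2.6×5.8² = 43.73 rad
Revolutions = θ/(2π) = 43.73/(2π) = 6.96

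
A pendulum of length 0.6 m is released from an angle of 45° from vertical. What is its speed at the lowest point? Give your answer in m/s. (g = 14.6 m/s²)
h = L(1 − cosθ) = 0.6×(1 − cos45°) = 0.1757 m
v = √(2gh) = √(2×14.6×0.1757) = 2.265 m/s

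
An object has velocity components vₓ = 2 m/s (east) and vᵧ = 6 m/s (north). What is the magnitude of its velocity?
|v| = √(vₓ² + vᵧ²) = √(2² + 6²) = √(40) = 6.32 m/s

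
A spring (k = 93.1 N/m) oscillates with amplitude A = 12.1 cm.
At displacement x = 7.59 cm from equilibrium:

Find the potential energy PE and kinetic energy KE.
E_total = ½kA² = ½×93.1×(0.121)² = 0.6815 J
PE = ½kx² = ½×93.1×(0.0759)² = 0.2682 J
KE = E_total − PE = 0.4134 J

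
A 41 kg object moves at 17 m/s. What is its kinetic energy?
KE = ½mv² = ½×41×17² = 5924.5 J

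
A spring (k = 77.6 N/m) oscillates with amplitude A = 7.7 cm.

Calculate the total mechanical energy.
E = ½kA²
E = ½kA² = ½×77.6×(0.077)² = 0.23 J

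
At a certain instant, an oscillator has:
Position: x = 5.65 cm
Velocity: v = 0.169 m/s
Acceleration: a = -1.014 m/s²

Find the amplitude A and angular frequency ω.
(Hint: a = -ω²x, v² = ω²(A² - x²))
a = −ω²x → ω = √(|a|/x) = √(1.014/0.0565) = 4.236 rad/s
v² = ω²(A² − x²) → A = √(x² + v²/ω²) = √(0.0565² + 0.169²/4.236²) = 0.06916 m = 6.916 cm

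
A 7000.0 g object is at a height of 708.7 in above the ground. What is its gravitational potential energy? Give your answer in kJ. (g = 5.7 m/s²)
PE = mgh = 7 kg × 5.7 m/s² × 18 m = 718.2 J = 0.7182 kJ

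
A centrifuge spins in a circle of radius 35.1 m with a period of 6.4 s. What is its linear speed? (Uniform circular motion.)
v = 2πr/T = 2π×35.1/6.4 = 34.46 m/s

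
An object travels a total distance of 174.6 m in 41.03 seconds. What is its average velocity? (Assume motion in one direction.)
v_avg = Δd / Δt = 174.6 / 41.03 = 4.26 m/s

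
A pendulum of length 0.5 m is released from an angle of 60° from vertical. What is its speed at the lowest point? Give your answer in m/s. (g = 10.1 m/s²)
h = L(1 − cosθ) = 0.5×(1 − cos60°) = 0.25 m
v = √(2gh) = √(2×10.1×0.25) = 2.247 m/s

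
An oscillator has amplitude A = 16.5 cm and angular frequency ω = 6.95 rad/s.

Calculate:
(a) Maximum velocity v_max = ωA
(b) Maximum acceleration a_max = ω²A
v_max = ωA = 6.95×0.165 = 1.147 m/s
a_max = ω²A = 6.95²×0.165 = 7.97 m/s²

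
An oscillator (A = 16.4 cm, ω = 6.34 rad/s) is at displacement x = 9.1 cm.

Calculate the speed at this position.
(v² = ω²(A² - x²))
v = ω√(A² − x²) = 6.34×√(0.164² − 0.091²) = 0.865 m/s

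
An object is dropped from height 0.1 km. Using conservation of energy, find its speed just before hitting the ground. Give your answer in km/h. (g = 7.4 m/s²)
mgh = ½mv² → v = √(2gh) = √(2×7.4×100) = 38.47 m/s = 138.5 km/h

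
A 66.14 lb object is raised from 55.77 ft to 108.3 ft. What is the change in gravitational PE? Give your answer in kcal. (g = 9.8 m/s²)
ΔPE = mg(h₂ − h₁) = 30 kg × 9.8 m/s² × (33.01 − 17) m = 4707 J = 1.125 kcal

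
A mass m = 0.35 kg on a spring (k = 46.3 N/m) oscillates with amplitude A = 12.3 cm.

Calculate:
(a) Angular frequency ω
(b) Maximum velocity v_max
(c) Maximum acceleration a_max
ω = √(k/m) = √(46.3/0.35) = 11.5 rad/s
v_max = ωA = 11.5×0.123 = 1.415 m/s
a_max = ω²A = 11.5²×0.123 = 16.27 m/s²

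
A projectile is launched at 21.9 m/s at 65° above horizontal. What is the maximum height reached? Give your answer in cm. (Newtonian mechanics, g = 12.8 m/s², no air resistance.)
H = v₀²sin²(θ)/(2g) (with unit conversion) = 1539.0 cm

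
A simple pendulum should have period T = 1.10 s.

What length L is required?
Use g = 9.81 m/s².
T = 2π√(L/g) → L = g(T/2π)² = 9.81×(1.1/2π)² = 0.3007 m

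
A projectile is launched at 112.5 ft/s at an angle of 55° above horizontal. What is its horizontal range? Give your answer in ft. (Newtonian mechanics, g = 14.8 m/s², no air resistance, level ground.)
R = v₀² sin(2θ) / g (with unit conversion) = 244.9 ft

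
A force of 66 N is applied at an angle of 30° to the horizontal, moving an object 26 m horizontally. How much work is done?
W = Fd cosθ = 66×26×cos(30°) = 1486.1 J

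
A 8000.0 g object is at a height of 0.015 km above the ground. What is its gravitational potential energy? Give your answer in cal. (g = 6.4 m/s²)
PE = mgh = 8 kg × 6.4 m/s² × 15 m = 768 J = 183.6 cal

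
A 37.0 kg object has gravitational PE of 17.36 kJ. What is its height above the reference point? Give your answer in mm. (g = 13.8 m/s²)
PE = mgh → h = PE/(mg) = 1.736e+04 J / (37 kg × 13.8 m/s²) = 34 m = 34000.0 mm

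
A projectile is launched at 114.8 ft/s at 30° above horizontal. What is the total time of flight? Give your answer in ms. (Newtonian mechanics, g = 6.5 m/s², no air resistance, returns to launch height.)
T = 2v₀sin(θ)/g (with unit conversion) = 5383.0 ms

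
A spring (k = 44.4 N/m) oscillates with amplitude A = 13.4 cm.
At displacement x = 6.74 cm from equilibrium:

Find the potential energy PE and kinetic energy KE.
E_total = ½kA² = ½×44.4×(0.134)² = 0.3986 J
PE = ½kx² = ½×44.4×(0.0674)² = 0.1008 J
KE = E_total − PE = 0.2978 J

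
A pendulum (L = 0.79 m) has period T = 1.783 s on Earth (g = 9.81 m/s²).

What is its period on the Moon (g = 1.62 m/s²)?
T = 2π√(L/g), so T_moon/T_earth = √(g_earth/g_moon)
T_moon = 2π√(0.79/1.62) = 4.388 s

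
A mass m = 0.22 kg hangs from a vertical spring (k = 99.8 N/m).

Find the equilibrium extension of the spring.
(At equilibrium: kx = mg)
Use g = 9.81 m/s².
x_eq = mg/k = 0.22×9.81/99.8 = 0.02163 m = 2.163 cm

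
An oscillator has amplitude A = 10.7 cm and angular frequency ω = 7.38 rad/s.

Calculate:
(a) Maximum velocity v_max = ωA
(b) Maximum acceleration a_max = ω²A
v_max = ωA = 7.38×0.107 = 0.7897 m/s
a_max = ω²A = 7.38²×0.107 = 5.828 m/s²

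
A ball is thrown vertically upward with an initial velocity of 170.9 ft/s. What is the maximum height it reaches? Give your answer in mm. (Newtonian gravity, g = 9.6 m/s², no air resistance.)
h_max = v₀²/(2g) (with unit conversion) = 141300.0 mm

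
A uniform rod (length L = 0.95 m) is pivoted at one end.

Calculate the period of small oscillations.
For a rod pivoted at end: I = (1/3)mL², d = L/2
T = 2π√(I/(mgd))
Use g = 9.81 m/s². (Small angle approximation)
I/m = (1/3)L² = 0.3008 m²; d = L/2 = 0.475 m
T = 2π√(I/(mgd)) = 2π√(0.3008/(9.81×0.475)) = 1.596 s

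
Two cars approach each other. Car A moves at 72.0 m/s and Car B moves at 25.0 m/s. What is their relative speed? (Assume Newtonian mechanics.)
v_rel = v_A + v_B = 72.0 + 25.0 = 97.0 m/s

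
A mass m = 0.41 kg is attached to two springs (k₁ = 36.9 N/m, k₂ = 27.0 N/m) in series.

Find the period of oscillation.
k_eq = k₁k₂/(k₁+k₂) = 15.59 N/m
T = 2π√(m/k_eq) = 2π√(0.41/15.59) = 1.019 s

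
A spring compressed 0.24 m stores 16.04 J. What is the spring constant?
PE = ½kx² → k = 2PE/x² = 2×16.04/0.24² = 556.9 N/m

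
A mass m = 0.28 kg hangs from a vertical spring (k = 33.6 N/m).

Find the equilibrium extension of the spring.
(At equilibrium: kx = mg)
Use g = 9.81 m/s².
x_eq = mg/k = 0.28×9.81/33.6 = 0.08175 m = 8.175 cm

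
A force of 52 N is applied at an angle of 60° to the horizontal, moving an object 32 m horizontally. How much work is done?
W = Fd cosθ = 52×32×cos(60°) = 832.0 J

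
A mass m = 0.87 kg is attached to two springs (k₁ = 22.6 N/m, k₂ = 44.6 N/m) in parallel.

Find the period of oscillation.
k_eq = k₁+k₂ = 67.2 N/m
T = 2π√(m/k_eq) = 2π√(0.87/67.2) = 0.7149 s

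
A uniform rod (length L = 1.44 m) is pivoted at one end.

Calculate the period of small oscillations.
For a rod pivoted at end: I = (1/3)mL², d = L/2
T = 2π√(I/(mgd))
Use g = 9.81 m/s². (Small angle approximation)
I/m = (1/3)L² = 0.6912 m²; d = L/2 = 0.72 m
T = 2π√(I/(mgd)) = 2π√(0.6912/(9.81×0.72)) = 1.966 s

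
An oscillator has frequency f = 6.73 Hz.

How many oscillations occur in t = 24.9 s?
n = f×t = 6.73×24.9 = 167.6 oscillations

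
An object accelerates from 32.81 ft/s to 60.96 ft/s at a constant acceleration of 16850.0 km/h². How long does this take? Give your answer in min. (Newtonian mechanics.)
t = (v - v₀)/a (with unit conversion) = 0.11 min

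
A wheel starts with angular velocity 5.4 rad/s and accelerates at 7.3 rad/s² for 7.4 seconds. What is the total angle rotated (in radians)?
θ = ω₀t + ½αt² = 5.4×7.4 + ½×7.3×7.4² = 239.83 rad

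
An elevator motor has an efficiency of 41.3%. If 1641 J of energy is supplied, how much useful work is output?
W_out = η × W_in = 0.413 × 1641 = 677.73 J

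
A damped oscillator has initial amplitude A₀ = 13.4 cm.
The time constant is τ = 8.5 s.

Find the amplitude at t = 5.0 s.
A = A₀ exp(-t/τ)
A = A₀ exp(−t/τ) = 13.4×exp(−5.0/8.5) = 7.441 cm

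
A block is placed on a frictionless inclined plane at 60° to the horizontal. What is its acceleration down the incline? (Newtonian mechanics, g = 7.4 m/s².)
a = g sin(θ) = 7.4 × sin(60°) = 7.4 × 0.866 = 6.41 m/s²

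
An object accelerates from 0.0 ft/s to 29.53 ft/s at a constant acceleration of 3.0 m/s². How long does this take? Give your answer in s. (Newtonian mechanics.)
t = (v - v₀)/a (with unit conversion) = 3.0 s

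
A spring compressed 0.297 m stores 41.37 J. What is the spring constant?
PE = ½kx² → k = 2PE/x² = 2×41.37/0.297² = 938.0 N/m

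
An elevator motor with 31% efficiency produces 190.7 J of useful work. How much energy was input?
W_in = W_out/η = 190.7/0.31 = 615.16 J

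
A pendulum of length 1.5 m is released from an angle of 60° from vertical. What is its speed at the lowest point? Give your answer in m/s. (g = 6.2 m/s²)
h = L(1 − cosθ) = 1.5×(1 − cos60°) = 0.75 m
v = √(2gh) = √(2×6.2×0.75) = 3.05 m/s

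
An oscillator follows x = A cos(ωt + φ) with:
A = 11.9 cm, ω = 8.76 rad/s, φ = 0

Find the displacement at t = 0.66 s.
x = A cos(ωt + φ) = 11.9×cos(8.76×0.66 + 0) = 10.43 cm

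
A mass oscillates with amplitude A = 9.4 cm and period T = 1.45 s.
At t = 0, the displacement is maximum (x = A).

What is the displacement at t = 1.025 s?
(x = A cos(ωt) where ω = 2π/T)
ω = 2π/T = 2π/1.45 = 4.333 rad/s
x = A cos(ωt) = 9.4×cos(4.333×1.025) = -2.515 cm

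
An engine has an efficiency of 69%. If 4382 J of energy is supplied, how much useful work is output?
W_out = η × W_in = 0.69 × 4382 = 3023.6 J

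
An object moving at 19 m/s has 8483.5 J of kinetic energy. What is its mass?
KE = ½mv² → m = 2KE/v² = 2×8483.5/19² = 47.0 kg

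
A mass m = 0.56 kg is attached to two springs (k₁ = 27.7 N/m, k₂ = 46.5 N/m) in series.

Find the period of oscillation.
k_eq = k₁k₂/(k₁+k₂) = 17.36 N/m
T = 2π√(m/k_eq) = 2π√(0.56/17.36) = 1.129 s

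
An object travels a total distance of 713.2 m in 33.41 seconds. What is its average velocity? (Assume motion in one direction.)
v_avg = Δd / Δt = 713.2 / 33.41 = 21.35 m/s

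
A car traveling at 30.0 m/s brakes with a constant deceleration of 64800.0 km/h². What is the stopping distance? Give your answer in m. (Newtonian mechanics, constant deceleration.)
d = v₀² / (2a) (with unit conversion) = 90.0 m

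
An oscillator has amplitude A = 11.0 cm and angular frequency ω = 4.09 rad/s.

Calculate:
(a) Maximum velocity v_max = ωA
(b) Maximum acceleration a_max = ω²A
v_max = ωA = 4.09×0.11 = 0.4499 m/s
a_max = ω²A = 4.09²×0.11 = 1.84 m/s²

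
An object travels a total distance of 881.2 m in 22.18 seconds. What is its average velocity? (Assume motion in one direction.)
v_avg = Δd / Δt = 881.2 / 22.18 = 39.73 m/s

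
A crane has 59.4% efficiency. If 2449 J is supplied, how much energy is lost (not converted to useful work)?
W_out = η × W_in = 0.594×2449 = 1454.7 J
W_lost = W_in − W_out = 2449 − 1454.7 = 994.29 J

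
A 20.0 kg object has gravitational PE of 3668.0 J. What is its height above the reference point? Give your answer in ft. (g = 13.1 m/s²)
PE = mgh → h = PE/(mg) = 3668 J / (20 kg × 13.1 m/s²) = 14 m = 45.93 ft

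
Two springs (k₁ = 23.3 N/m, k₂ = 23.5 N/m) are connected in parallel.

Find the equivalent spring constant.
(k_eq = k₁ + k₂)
k_eq = k₁ + k₂ = 23.3 + 23.5 = 46.8 N/m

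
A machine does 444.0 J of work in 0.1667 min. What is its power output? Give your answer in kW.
P = W/t = 444 J / 10 s = 44.39 W = 0.04439 kW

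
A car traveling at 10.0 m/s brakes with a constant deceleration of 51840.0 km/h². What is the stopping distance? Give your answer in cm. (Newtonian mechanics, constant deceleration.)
d = v₀² / (2a) (with unit conversion) = 1250.0 cm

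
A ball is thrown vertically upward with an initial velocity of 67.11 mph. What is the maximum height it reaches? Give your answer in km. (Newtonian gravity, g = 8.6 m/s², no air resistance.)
h_max = v₀²/(2g) (with unit conversion) = 0.05233 km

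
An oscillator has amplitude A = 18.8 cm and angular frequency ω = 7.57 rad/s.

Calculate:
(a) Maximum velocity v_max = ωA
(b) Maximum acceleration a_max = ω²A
v_max = ωA = 7.57×0.188 = 1.423 m/s
a_max = ω²A = 7.57²×0.188 = 10.77 m/s²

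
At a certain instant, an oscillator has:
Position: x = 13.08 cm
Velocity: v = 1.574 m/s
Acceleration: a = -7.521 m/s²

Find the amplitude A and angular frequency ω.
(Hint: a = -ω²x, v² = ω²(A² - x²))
a = −ω²x → ω = √(|a|/x) = √(7.521/0.1308) = 7.583 rad/s
v² = ω²(A² − x²) → A = √(x² + v²/ω²) = √(0.1308² + 1.574²/7.583²) = 0.2453 m = 24.53 cm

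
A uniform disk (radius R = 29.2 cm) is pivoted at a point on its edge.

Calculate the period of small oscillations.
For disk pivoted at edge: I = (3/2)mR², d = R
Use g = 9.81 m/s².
I/m = (3/2)R² = 0.1279 m²; d = R = 0.292 m
T = 2π√((3/2)R²/(gR)) = 2π√(3R/(2g)) = 1.328 s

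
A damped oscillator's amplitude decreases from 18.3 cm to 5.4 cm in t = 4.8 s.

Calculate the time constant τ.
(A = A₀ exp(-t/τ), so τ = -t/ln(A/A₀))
A/A₀ = 5.4/18.3 = 0.2951; ln(A/A₀) = -1.221
τ = −t/ln(A/A₀) = −4.8/-1.221 = 3.933 s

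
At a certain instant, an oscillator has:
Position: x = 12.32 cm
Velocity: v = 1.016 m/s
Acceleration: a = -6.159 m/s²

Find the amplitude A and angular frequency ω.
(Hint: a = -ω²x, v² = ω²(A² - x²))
a = −ω²x → ω = √(|a|/x) = √(6.159/0.1232) = 7.07 rad/s
v² = ω²(A² − x²) → A = √(x² + v²/ω²) = √(0.1232² + 1.016²/7.07²) = 0.1893 m = 18.93 cm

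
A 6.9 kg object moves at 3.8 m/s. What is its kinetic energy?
KE = ½mv² = ½×6.9×3.8² = 49.818 J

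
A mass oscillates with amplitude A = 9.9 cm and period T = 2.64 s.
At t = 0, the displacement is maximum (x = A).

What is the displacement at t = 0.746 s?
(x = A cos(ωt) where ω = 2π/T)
ω = 2π/T = 2π/2.64 = 2.38 rad/s
x = A cos(ωt) = 9.9×cos(2.38×0.746) = -2.012 cm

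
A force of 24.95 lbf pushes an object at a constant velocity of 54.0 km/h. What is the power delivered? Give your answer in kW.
P = Fv = 111 N × 15 m/s = 1665 W = 1.665 kW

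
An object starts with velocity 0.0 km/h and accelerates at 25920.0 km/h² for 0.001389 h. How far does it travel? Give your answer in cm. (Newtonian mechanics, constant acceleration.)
d = v₀t + ½at² (with unit conversion) = 2500.0 cm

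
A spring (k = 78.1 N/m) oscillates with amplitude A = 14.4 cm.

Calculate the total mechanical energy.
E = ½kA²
E = ½kA² = ½×78.1×(0.144)² = 0.8097 J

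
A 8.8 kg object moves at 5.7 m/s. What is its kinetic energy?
KE = ½mv² = ½×8.8×5.7² = 142.956 J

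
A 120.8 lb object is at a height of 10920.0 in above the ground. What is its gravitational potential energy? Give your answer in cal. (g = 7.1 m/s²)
PE = mgh = 54.79 kg × 7.1 m/s² × 277.4 m = 1.079e+05 J = 25790.0 cal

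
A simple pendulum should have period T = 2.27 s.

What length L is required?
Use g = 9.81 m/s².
T = 2π√(L/g) → L = g(T/2π)² = 9.81×(2.27/2π)² = 1.28 m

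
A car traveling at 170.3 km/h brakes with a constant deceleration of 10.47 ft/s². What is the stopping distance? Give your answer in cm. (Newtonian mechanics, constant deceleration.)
d = v₀² / (2a) (with unit conversion) = 35060.0 cm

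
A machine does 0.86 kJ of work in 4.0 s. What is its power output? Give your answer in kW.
P = W/t = 860 J / 4 s = 215 W = 0.215 kW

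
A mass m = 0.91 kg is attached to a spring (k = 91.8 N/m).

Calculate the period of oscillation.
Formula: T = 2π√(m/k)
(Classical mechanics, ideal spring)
T = 2π√(m/k) = 2π√(0.91/91.8) = 0.6256 s; f = 1/T = 1.599 Hz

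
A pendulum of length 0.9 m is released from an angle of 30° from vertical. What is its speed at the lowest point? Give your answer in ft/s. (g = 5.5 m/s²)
h = L(1 − cosθ) = 0.9×(1 − cos30°) = 0.1206 m
v = √(2gh) = √(2×5.5×0.1206) = 1.152 m/s = 3.778 ft/s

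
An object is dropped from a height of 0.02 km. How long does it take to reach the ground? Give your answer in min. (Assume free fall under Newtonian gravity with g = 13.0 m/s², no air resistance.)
t = √(2h/g) (with unit conversion) = 0.02924 min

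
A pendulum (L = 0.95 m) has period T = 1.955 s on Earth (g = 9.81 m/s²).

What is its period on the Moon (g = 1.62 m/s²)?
T = 2π√(L/g), so T_moon/T_earth = √(g_earth/g_moon)
T_moon = 2π√(0.95/1.62) = 4.812 s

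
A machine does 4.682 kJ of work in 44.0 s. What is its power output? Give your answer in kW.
P = W/t = 4682 J / 44 s = 106.4 W = 0.1064 kW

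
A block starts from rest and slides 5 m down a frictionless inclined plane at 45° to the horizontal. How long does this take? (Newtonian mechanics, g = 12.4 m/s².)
a = g sin(θ) = 12.4 × sin(45°) = 8.77 m/s²
t = √(2d/a) = √(2 × 5 / 8.77) = 1.07 s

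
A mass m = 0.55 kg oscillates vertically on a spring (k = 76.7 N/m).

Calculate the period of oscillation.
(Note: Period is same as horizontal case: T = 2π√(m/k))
T = 2π√(m/k) = 2π√(0.55/76.7) = 0.5321 s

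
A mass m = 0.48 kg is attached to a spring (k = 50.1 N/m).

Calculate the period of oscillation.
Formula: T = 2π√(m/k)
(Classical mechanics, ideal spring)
T = 2π√(m/k) = 2π√(0.48/50.1) = 0.615 s; f = 1/T = 1.626 Hz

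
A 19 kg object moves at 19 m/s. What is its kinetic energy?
KE = ½mv² = ½×19×19² = 3429.5 J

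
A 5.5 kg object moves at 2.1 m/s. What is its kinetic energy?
KE = ½mv² = ½×5.5×2.1² = 12.1275 J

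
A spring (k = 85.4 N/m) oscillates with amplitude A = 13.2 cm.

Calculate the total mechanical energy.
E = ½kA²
E = ½kA² = ½×85.4×(0.132)² = 0.744 J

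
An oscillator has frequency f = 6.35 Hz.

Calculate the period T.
T = 1/f = 1/6.35 = 0.1575 s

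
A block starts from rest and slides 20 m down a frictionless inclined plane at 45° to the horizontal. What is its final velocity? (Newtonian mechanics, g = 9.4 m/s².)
a = g sin(θ) = 9.4 × sin(45°) = 6.65 m/s²
v = √(2ad) = √(2 × 6.65 × 20) = 16.31 m/s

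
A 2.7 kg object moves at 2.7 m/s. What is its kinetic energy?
KE = ½mv² = ½×2.7×2.7² = 9.8415 J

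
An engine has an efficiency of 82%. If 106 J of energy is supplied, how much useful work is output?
W_out = η × W_in = 0.82 × 106 = 86.92 J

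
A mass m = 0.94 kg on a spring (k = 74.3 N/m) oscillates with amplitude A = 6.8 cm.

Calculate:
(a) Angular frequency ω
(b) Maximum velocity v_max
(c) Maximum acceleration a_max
ω = √(k/m) = √(74.3/0.94) = 8.891 rad/s
v_max = ωA = 8.891×0.068 = 0.6046 m/s
a_max = ω²A = 8.891²×0.068 = 5.375 m/s²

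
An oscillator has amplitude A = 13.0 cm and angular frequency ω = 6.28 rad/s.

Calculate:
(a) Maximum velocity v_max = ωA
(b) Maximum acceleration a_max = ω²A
v_max = ωA = 6.28×0.13 = 0.8164 m/s
a_max = ω²A = 6.28²×0.13 = 5.127 m/s²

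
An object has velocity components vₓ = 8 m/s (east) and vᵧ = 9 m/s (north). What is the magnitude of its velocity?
|v| = √(vₓ² + vᵧ²) = √(8² + 9²) = √(145) = 12.04 m/s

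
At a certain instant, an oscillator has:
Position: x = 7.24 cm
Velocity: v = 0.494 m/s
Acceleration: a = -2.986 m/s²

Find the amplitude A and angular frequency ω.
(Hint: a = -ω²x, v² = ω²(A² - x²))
a = −ω²x → ω = √(|a|/x) = √(2.986/0.0724) = 6.422 rad/s
v² = ω²(A² − x²) → A = √(x² + v²/ω²) = √(0.0724² + 0.494²/6.422²) = 0.1056 m = 10.56 cm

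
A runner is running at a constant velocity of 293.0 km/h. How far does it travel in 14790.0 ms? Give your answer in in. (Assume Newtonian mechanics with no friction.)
d = vt (with unit conversion) = 47390.0 in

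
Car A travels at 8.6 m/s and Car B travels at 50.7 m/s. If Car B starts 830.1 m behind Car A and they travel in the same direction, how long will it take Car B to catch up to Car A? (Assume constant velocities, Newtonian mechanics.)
Relative speed: v_rel = 50.7 - 8.6 = 42.1 m/s
Time to catch: t = d₀/v_rel = 830.1/42.1 = 19.72 s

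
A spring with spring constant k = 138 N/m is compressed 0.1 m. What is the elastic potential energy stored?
PE = ½kx² = ½×138×0.1² = 0.69 J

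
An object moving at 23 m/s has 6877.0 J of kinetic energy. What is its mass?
KE = ½mv² → m = 2KE/v² = 2×6877.0/23² = 26.0 kg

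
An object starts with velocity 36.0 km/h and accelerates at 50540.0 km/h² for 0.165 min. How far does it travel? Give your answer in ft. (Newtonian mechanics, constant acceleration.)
d = v₀t + ½at² (with unit conversion) = 951.8 ft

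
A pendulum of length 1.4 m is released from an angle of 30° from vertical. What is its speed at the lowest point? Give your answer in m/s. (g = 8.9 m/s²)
h = L(1 − cosθ) = 1.4×(1 − cos30°) = 0.1876 m
v = √(2gh) = √(2×8.9×0.1876) = 1.827 m/s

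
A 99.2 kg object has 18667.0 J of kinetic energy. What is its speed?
KE = ½mv² → v = √(2KE/m) = √(2×18667.0/99.2) = 19.4 m/s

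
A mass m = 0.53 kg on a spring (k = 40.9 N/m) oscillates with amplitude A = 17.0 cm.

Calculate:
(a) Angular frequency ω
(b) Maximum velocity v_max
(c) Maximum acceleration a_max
ω = √(k/m) = √(40.9/0.53) = 8.785 rad/s
v_max = ωA = 8.785×0.17 = 1.493 m/s
a_max = ω²A = 8.785²×0.17 = 13.12 m/s²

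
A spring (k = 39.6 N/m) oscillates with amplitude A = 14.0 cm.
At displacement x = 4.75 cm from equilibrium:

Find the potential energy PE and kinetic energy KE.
E_total = ½kA² = ½×39.6×(0.14)² = 0.3881 J
PE = ½kx² = ½×39.6×(0.0475)² = 0.04467 J
KE = E_total − PE = 0.3434 J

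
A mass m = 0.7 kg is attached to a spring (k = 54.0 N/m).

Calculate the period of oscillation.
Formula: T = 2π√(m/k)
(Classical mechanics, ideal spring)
T = 2π√(m/k) = 2π√(0.7/54.0) = 0.7154 s; f = 1/T = 1.398 Hz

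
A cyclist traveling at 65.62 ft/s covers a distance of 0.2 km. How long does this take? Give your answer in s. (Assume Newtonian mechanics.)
t = d/v (with unit conversion) = 10.0 s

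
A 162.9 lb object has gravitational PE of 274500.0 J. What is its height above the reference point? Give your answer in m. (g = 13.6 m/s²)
PE = mgh → h = PE/(mg) = 2.745e+05 J / (73.89 kg × 13.6 m/s²) = 273.2 m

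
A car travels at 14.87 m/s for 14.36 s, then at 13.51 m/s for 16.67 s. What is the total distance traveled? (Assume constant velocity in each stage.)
d₁ = v₁t₁ = 14.87 × 14.36 = 213.533 m
d₂ = v₂t₂ = 13.51 × 16.67 = 225.212 m
d_total = 213.533 + 225.212 = 438.74 m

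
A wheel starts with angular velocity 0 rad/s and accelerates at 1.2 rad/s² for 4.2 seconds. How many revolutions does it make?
θ = ω₀t + ½αt² = 0×4.2 + ½×1.2×4.2² = 10.58 rad
Revolutions = θ/(2π) = 10.58/(2π) = 1.68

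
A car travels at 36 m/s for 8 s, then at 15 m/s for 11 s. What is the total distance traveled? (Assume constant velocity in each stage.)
d₁ = v₁t₁ = 36 × 8 = 288 m
d₂ = v₂t₂ = 15 × 11 = 165 m
d_total = 288 + 165 = 453 m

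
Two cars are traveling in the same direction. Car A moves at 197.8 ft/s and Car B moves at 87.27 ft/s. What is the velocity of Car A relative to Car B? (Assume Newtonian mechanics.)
v_rel = v_A - v_B = 197.8 - 87.27 = 110.5 ft/s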